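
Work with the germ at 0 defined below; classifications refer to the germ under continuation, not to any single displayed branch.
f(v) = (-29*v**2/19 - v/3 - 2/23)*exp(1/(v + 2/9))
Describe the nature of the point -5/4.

The point is a regular point.

There is no denominator, hence no pole anywhere.
The essential point of exp(1/(v - (-2/9))) is -2/9, not -5/4.
So the germ continues analytically to -5/4.


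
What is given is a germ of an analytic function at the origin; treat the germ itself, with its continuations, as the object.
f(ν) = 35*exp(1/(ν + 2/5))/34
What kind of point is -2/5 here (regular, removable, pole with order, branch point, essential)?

The exponent 1/(ν - (-2/5)) has a pole at -2/5, so exp(1/(ν - (-2/5))) takes every nonzero value near it: an essential singularity (not a pole of any order).

The point is an essential singularity.


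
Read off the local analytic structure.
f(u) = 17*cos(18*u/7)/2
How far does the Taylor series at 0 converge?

The factor cos(18*u/7) is entire and contributes no finite singular point.
The polynomial part has no poles.
No finite singular points: the Taylor series at 0 converges everywhere.

The radius of convergence is infinite.


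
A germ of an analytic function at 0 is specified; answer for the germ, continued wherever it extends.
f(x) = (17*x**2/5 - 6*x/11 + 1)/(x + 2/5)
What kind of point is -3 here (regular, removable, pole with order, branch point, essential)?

Denominator factors: x + 2/5 = -13/5 at x = -3 — none vanishes.
So the germ continues analytically to -3.

The point is a regular point.


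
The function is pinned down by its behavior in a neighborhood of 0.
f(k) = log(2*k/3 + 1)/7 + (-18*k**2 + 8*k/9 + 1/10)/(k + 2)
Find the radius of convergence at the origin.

Denominator factor (k + 2): pole of order 1 at -2, modulus 2.
Branch term (1/7)*log(1 - k/(-3/2)): its argument vanishes at k = -3/2, a logarithmic branch point, modulus 3/2.
The radius of convergence is the smallest modulus among the singular points: 3/2.

The radius of convergence is 3/2.


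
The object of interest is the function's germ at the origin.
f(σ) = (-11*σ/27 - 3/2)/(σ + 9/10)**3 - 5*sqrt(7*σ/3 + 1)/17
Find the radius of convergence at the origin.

The radius of convergence is 3/7.

Denominator factor (σ + 9/10)^3: pole of order 3 at -9/10, modulus 9/10.
Branch term (-5/17)*sqrt(1 - σ/(-3/7)): its argument vanishes at σ = -3/7, a square-root branch point, modulus 3/7.
The radius of convergence is the smallest modulus among the singular points: 3/7.


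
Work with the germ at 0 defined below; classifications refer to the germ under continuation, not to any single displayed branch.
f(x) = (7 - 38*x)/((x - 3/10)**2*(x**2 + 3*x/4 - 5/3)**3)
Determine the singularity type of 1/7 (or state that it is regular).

The point is a regular point.

Denominator factors: x - 3/10 = -11/70 at x = 1/7; x**2 + 3*x/4 - 5/3 = -905/588 at x = 1/7 — none vanishes.
So the germ continues analytically to 1/7.


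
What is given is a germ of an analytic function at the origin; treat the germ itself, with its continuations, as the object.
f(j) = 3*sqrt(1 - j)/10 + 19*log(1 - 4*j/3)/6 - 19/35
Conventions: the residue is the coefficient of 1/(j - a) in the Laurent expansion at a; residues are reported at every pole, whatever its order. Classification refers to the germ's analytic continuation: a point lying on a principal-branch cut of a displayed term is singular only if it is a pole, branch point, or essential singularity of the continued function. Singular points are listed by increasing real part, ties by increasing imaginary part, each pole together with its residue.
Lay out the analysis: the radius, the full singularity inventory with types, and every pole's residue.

Radius of convergence at 0: 3/4.
At 3/4: a logarithmic branch point.
At 1: an algebraic (square-root) branch point.

Branch term (3/10)*sqrt(1 - j/(1)): its argument vanishes at j = 1, a square-root branch point, modulus 1.
Branch term (19/6)*log(1 - j/(3/4)): its argument vanishes at j = 3/4, a logarithmic branch point, modulus 3/4.
The radius of convergence is the smallest modulus among the singular points: 3/4.
List the singular points by increasing real part (a conjugate pair: the negative imaginary part first).


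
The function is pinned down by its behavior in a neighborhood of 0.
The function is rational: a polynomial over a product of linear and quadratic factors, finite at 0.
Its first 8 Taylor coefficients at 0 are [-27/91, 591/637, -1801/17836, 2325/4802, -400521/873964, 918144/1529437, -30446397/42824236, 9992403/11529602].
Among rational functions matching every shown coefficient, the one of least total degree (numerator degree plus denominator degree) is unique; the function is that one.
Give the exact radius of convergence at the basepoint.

The radius of convergence is -1 + (1/3)*sqrt(30).

No rational of total degree below 4 reproduces all 8 coefficients; solving the [2/2] Pade equations on them gives f(z) = (-23*z**2/12 - 11*z/7 + 9/13)/(z**2 - 2*z - 7/3), whose expansion matches every shown term.
Denominator factor (z**2 - 2*z - 7/3): discriminant 40/3, real irrational roots 1 + (1/3)*sqrt(30) and 1 - (1/3)*sqrt(30); poles of order 1, moduli 1 + (1/3)*sqrt(30) and -1 + (1/3)*sqrt(30).
The radius of convergence is the smallest modulus among the singular points: -1 + (1/3)*sqrt(30).


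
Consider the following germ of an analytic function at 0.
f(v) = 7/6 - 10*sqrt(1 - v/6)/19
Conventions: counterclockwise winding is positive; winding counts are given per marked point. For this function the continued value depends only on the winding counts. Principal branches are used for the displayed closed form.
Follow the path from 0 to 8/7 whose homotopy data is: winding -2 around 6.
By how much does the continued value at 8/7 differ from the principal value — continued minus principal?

Continued minus principal equals 0.

The rational part is single-valued and drops out of the difference; each branch term changes only by its own monodromy.
(-10/19)*sqrt(1 - v/(6)): winding -2 is even, the square root returns to the same sheet, contribution 0.
Summing the contributions at v = 8/7 gives 0.


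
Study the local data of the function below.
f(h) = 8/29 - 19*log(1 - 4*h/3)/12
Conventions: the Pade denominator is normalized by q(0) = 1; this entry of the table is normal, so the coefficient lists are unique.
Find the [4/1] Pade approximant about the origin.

Taylor coefficients needed (expand at 0): a_0 = 8/29, a_1 = 19/9, a_2 = 38/27, a_3 = 304/243, a_4 = 304/243, a_5 = 4864/3645.
Write the denominator as Q(h) = 1 + q1*h. Requiring Q*f - P = O(h^6) with deg P <= 4 kills the coefficients of h^5..h^5 in Q*f:
  h^5: a_5 + q1*a_4 = 0, i.e. 4864/3645 + (304/243)*q1 = 0.
Solving this linear system: q1 = -16/15.
The numerator is Q*f truncated at degree 4: P0 = a_0 = 8/29; P1 = a_1 + q1*a_0 = 2371/1305; P2 = a_2 + q1*a_1 = -38/45; P3 = a_3 + q1*a_2 = -304/1215; P4 = a_4 + q1*a_3 = -304/3645.

The Pade approximant has numerator coefficients [8/29, 2371/1305, -38/45, -304/1215, -304/3645]; denominator coefficients [1, -16/15].


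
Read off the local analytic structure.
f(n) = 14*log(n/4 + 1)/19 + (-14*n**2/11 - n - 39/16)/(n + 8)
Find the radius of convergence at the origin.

The radius of convergence is 4.

Denominator factor (n + 8): pole of order 1 at -8, modulus 8.
Branch term (14/19)*log(1 - n/(-4)): its argument vanishes at n = -4, a logarithmic branch point, modulus 4.
The radius of convergence is the smallest modulus among the singular points: 4.


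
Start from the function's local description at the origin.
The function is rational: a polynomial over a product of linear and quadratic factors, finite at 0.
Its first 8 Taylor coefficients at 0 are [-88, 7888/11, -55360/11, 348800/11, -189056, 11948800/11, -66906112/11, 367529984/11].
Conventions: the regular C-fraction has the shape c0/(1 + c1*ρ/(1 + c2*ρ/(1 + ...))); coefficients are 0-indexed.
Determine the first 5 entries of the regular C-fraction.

The regular C-fraction coefficients are [-88, 986/121, -67438/59653, 74064100/16623467, -11364188849/5159849975].

Taylor coefficients (read off): a_0 = -88, a_1 = 7888/11, a_2 = -55360/11, a_3 = 348800/11, a_4 = -189056.
c0 = a_0 = -88. Peel one level at a time: if S = 1 + c*ρ/S' with S'(0) = 1, then c is the ρ-coefficient of S and S' = c*ρ/(S - 1).
S_1 = c0/f = 1 + (986/121)*ρ + (134876/14641)*ρ^2 + ...; c1 = 986/121.
S_2 = c1*ρ/(S_1 - 1) = 1 + (-67438/59653)*ρ + (1224200/243049)*ρ^2 + ...; c2 = -67438/59653.
S_3 = c2*ρ/(S_2 - 1) = 1 + (74064100/16623467)*ρ + (11156729012/1136970961)*ρ^2 + ...; c3 = 74064100/16623467.
S_4 = c3*ρ/(S_3 - 1) = 1 + (-11364188849/5159849975)*ρ + ...; c4 = -11364188849/5159849975.


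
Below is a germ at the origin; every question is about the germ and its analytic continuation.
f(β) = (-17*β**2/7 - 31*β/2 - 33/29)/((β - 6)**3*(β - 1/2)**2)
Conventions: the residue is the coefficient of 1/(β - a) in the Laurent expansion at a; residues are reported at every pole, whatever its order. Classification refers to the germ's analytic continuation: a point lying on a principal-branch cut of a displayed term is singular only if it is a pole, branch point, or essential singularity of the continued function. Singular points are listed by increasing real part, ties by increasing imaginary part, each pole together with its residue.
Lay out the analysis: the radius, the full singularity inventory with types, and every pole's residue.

Radius of convergence at 0: 1/2.
At 1/2: a pole of order 2; residue 412796/2972123.
At 6: a pole of order 3; residue -412796/2972123.

Denominator factor (β - 1/2)^2: pole of order 2 at 1/2, modulus 1/2.
Denominator factor (β - 6)^3: pole of order 3 at 6, modulus 6.
The radius of convergence is the smallest modulus among the singular points: 1/2.
At the order-2 pole 1/2 set g(β) = (β - (1/2))^2*f(β) = (-17*β**2/7 - 31*β/2 - 33/29)/(β - 6)**3.
Order-2 pole: residue = g'(a); g'(1/2) = 412796/2972123, so the residue is 412796/2972123.
At the order-3 pole 6 set g(β) = (β - (6))^3*f(β) = (-17*β**2/7 - 31*β/2 - 33/29)/(β - 1/2)**2.
Order-3 pole: residue = g''(a)/2; g''(6) = -825592/2972123, so the residue is -412796/2972123.
List the singular points by increasing real part (a conjugate pair: the negative imaginary part first).


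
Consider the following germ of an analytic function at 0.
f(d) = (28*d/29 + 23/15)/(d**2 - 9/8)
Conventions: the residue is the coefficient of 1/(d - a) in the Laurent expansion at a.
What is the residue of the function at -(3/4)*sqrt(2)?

The residue is 14/29 - (23/45)*sqrt(2).

The factor d**2 - 9/8 splits as (d - a)(d - a') with a = -(3/4)*sqrt(2), a' = (3/4)*sqrt(2). At the order-1 pole a set g(d) = (d - a)*f(d) = [28*d/29 + 23/15] / (d - a').
Simple pole: residue = g(a) at a = -(3/4)*sqrt(2), which is 14/29 - (23/45)*sqrt(2).


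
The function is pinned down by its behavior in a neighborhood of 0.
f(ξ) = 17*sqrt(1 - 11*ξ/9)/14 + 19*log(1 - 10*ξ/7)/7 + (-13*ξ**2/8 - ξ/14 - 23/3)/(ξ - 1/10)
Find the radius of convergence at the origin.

Denominator factor (ξ - 1/10): pole of order 1 at 1/10, modulus 1/10.
Branch term (19/7)*log(1 - ξ/(7/10)): its argument vanishes at ξ = 7/10, a logarithmic branch point, modulus 7/10.
Branch term (17/14)*sqrt(1 - ξ/(9/11)): its argument vanishes at ξ = 9/11, a square-root branch point, modulus 9/11.
The radius of convergence is the smallest modulus among the singular points: 1/10.

The radius of convergence is 1/10.


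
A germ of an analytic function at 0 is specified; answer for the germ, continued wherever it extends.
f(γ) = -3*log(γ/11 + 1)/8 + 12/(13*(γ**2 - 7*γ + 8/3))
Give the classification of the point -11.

The point is a logarithmic branch point.

The term (-3/8)*log(1 - γ/(-11)) has argument 1 - -11/(-11) = 0 at -11: a logarithmic (infinitely-sheeted) branch point; the remaining terms are analytic or single-valued there.


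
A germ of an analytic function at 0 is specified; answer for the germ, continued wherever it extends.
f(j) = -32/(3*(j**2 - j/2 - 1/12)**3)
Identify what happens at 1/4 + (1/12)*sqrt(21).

The point is a pole of order 3.

The denominator factor j**2 - j/2 - 1/12 vanishes at 1/4 + (1/12)*sqrt(21) and appears to the power 3; the numerator there equals -32/3, nonzero, and no other factor vanishes.
Hence a pole whose order is the multiplicity, 3.


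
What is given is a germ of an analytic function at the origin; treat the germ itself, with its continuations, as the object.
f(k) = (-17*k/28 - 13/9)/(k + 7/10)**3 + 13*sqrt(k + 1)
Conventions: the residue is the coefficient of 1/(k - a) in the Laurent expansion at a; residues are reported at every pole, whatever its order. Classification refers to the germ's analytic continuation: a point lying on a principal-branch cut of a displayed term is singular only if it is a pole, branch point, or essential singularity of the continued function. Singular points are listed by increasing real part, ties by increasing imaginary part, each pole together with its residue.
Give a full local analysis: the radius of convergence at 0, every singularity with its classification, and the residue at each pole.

Radius of convergence at 0: 7/10.
At -1: an algebraic (square-root) branch point.
At -7/10: a pole of order 3; residue 0.

Denominator factor (k + 7/10)^3: pole of order 3 at -7/10, modulus 7/10.
Branch term (13)*sqrt(1 - k/(-1)): its argument vanishes at k = -1, a square-root branch point, modulus 1.
The radius of convergence is the smallest modulus among the singular points: 7/10.
The branch term is analytic at -7/10 and contributes nothing to the residue; only the rational part matters.
At the order-3 pole -7/10 set g(k) = (k - (-7/10))^3*(rational part) = -17*k/28 - 13/9.
Order-3 pole: residue = g''(a)/2; g''(-7/10) = 0, so the residue is 0.
List the singular points by increasing real part (a conjugate pair: the negative imaginary part first).


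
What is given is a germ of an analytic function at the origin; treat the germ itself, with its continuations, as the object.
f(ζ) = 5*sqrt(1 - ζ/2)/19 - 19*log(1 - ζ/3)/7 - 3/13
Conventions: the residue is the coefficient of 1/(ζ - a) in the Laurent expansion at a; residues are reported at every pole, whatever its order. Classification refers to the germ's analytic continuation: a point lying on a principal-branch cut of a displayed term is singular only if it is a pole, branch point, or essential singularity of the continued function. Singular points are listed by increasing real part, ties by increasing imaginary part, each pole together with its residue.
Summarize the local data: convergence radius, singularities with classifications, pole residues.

Radius of convergence at 0: 2.
At 2: an algebraic (square-root) branch point.
At 3: a logarithmic branch point.

Branch term (-19/7)*log(1 - ζ/(3)): its argument vanishes at ζ = 3, a logarithmic branch point, modulus 3.
Branch term (5/19)*sqrt(1 - ζ/(2)): its argument vanishes at ζ = 2, a square-root branch point, modulus 2.
The radius of convergence is the smallest modulus among the singular points: 2.
List the singular points by increasing real part (a conjugate pair: the negative imaginary part first).


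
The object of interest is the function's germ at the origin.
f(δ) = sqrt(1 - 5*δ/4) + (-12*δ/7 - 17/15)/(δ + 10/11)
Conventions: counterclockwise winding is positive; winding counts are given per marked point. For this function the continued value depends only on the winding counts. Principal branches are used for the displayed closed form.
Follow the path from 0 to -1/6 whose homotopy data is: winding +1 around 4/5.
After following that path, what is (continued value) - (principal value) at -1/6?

Continued minus principal equals -(1/6)*sqrt(174).

The rational part is single-valued and drops out of the difference; each branch term changes only by its own monodromy.
(1)*sqrt(1 - δ/(4/5)): winding +1 is odd, the square root flips sign, contributing -2*(1)*sqrt(1 - (-1/6)/(4/5)) = -2*(1)*sqrt(29/24) = -(1/6)*sqrt(174).
Summing the contributions at δ = -1/6 gives -(1/6)*sqrt(174).


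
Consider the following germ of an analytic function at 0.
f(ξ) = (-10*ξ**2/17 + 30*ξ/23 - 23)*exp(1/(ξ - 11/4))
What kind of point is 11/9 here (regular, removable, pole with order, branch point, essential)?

The point is a regular point.

There is no denominator, hence no pole anywhere.
The essential point of exp(1/(ξ - (11/4))) is 11/4, not 11/9.
So the germ continues analytically to 11/9.


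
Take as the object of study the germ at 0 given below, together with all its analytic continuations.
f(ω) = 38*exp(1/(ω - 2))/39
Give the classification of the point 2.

The point is an essential singularity.

The exponent 1/(ω - (2)) has a pole at 2, so exp(1/(ω - (2))) takes every nonzero value near it: an essential singularity (not a pole of any order).


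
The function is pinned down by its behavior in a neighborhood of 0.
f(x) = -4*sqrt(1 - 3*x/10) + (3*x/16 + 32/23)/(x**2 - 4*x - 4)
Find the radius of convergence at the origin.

Denominator factor (x**2 - 4*x - 4): discriminant 32, real irrational roots 2 + (2)*sqrt(2) and 2 - (2)*sqrt(2); poles of order 1, moduli 2 + (2)*sqrt(2) and -2 + (2)*sqrt(2).
Branch term (-4)*sqrt(1 - x/(10/3)): its argument vanishes at x = 10/3, a square-root branch point, modulus 10/3.
The radius of convergence is the smallest modulus among the singular points: -2 + (2)*sqrt(2).

The radius of convergence is -2 + (2)*sqrt(2).


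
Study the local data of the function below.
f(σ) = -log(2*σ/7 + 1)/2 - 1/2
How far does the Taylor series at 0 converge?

The radius of convergence is 7/2.

Branch term (-1/2)*log(1 - σ/(-7/2)): its argument vanishes at σ = -7/2, a logarithmic branch point, modulus 7/2.
The radius of convergence is the smallest modulus among the singular points: 7/2.


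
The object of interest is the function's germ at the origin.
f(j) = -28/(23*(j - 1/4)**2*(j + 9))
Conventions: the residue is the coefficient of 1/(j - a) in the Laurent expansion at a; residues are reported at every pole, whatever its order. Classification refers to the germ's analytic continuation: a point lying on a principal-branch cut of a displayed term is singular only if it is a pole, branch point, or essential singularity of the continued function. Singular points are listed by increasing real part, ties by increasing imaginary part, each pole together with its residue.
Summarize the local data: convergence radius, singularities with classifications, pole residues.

Denominator factor (j + 9): pole of order 1 at -9, modulus 9.
Denominator factor (j - 1/4)^2: pole of order 2 at 1/4, modulus 1/4.
The radius of convergence is the smallest modulus among the singular points: 1/4.
At the order-1 pole -9 set g(j) = (j - (-9))*f(j) = -28/(23*(j - 1/4)**2).
Simple pole: residue = g(a) at a = -9, which is -448/31487.
At the order-2 pole 1/4 set g(j) = (j - (1/4))^2*f(j) = -28/(23*(j + 9)).
Order-2 pole: residue = g'(a); g'(1/4) = 448/31487, so the residue is 448/31487.
List the singular points by increasing real part (a conjugate pair: the negative imaginary part first).

Radius of convergence at 0: 1/4.
At -9: a pole of order 1; residue -448/31487.
At 1/4: a pole of order 2; residue 448/31487.


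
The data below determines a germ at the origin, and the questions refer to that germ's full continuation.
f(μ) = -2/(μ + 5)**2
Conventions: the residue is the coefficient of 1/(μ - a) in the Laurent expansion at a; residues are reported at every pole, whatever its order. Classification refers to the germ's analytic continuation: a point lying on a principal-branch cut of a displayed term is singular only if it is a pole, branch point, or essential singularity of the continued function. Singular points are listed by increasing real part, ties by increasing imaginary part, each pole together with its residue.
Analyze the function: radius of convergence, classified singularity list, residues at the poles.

Denominator factor (μ + 5)^2: pole of order 2 at -5, modulus 5.
The radius of convergence is the smallest modulus among the singular points: 5.
At the order-2 pole -5 set g(μ) = (μ - (-5))^2*f(μ) = -2.
Order-2 pole: residue = g'(a); g'(-5) = 0, so the residue is 0.

Radius of convergence at 0: 5.
At -5: a pole of order 2; residue 0.


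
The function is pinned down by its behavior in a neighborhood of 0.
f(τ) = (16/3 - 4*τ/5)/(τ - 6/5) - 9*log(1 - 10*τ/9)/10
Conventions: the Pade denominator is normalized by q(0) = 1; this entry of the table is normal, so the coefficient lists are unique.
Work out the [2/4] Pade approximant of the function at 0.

Taylor coefficients needed (expand at 0): a_0 = -40/9, a_1 = -55/27, a_2 = -160/81, a_3 = -275/162, a_4 = -1375/972, a_5 = -60875/52488, a_6 = -2659375/2834352.
Write the denominator as Q(τ) = 1 + q1*τ + q2*τ^2 + q3*τ^3 + q4*τ^4. Requiring Q*f - P = O(τ^7) with deg P <= 2 kills the coefficients of τ^3..τ^6 in Q*f:
  τ^3: a_3 + q1*a_2 + q2*a_1 + q3*a_0 = 0, i.e. -275/162 + (-160/81)*q1 + (-55/27)*q2 + (-40/9)*q3 = 0.
  τ^4: a_4 + q1*a_3 + q2*a_2 + q3*a_1 + q4*a_0 = 0, i.e. -1375/972 + (-275/162)*q1 + (-160/81)*q2 + (-55/27)*q3 + (-40/9)*q4 = 0.
  τ^5: a_5 + q1*a_4 + q2*a_3 + q3*a_2 + q4*a_1 = 0, i.e. -60875/52488 + (-1375/972)*q1 + (-275/162)*q2 + (-160/81)*q3 + (-55/27)*q4 = 0.
  τ^6: a_6 + q1*a_5 + q2*a_4 + q3*a_3 + q4*a_2 = 0, i.e. -2659375/2834352 + (-60875/52488)*q1 + (-1375/972)*q2 + (-275/162)*q3 + (-160/81)*q4 = 0.
Solving this linear system: q1 = -30889795/23592006, q2 = 8525875/23592006, q3 = 7292425/212328054, q4 = 3469625/636984162.
The numerator is Q*f truncated at degree 2: P0 = a_0 = -40/9; P1 = a_1 + q1*a_0 = 401535845/106164027; P2 = a_2 + q1*a_1 + q2*a_0 = -582406595/636984162.

The Pade approximant has numerator coefficients [-40/9, 401535845/106164027, -582406595/636984162]; denominator coefficients [1, -30889795/23592006, 8525875/23592006, 7292425/212328054, 3469625/636984162].


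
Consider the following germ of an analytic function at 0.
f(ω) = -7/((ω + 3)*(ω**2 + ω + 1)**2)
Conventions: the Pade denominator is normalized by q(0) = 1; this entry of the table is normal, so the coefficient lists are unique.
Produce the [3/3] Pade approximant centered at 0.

Taylor coefficients needed (expand at 0): a_0 = -7/3, a_1 = 49/9, a_2 = -112/27, a_3 = -266/81, a_4 = 2534/243, a_5 = -5936/729, a_6 = -9373/2187.
Write the denominator as Q(ω) = 1 + q1*ω + q2*ω^2 + q3*ω^3. Requiring Q*f - P = O(ω^7) with deg P <= 3 kills the coefficients of ω^4..ω^6 in Q*f:
  ω^4: a_4 + q1*a_3 + q2*a_2 + q3*a_1 = 0, i.e. 2534/243 + (-266/81)*q1 + (-112/27)*q2 + (49/9)*q3 = 0.
  ω^5: a_5 + q1*a_4 + q2*a_3 + q3*a_2 = 0, i.e. -5936/729 + (2534/243)*q1 + (-266/81)*q2 + (-112/27)*q3 = 0.
  ω^6: a_6 + q1*a_5 + q2*a_4 + q3*a_3 = 0, i.e. -9373/2187 + (-5936/729)*q1 + (2534/243)*q2 + (-266/81)*q3 = 0.
Solving this linear system: q1 = 197/42, q2 = 241/42, q3 = 37/7.
The numerator is Q*f truncated at degree 3: P0 = a_0 = -7/3; P1 = a_1 + q1*a_0 = -11/2; P2 = a_2 + q1*a_1 + q2*a_0 = 8; P3 = a_3 + q1*a_2 + q2*a_1 + q3*a_0 = -23/6.

The Pade approximant has numerator coefficients [-7/3, -11/2, 8, -23/6]; denominator coefficients [1, 197/42, 241/42, 37/7].


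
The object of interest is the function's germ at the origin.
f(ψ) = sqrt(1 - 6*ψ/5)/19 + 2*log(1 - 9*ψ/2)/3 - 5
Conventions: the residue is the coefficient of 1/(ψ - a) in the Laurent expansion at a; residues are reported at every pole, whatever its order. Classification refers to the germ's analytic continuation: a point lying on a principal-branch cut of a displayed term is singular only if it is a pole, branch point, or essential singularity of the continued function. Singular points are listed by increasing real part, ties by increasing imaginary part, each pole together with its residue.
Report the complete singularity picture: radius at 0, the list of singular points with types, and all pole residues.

Branch term (1/19)*sqrt(1 - ψ/(5/6)): its argument vanishes at ψ = 5/6, a square-root branch point, modulus 5/6.
Branch term (2/3)*log(1 - ψ/(2/9)): its argument vanishes at ψ = 2/9, a logarithmic branch point, modulus 2/9.
The radius of convergence is the smallest modulus among the singular points: 2/9.
List the singular points by increasing real part (a conjugate pair: the negative imaginary part first).

Radius of convergence at 0: 2/9.
At 2/9: a logarithmic branch point.
At 5/6: an algebraic (square-root) branch point.


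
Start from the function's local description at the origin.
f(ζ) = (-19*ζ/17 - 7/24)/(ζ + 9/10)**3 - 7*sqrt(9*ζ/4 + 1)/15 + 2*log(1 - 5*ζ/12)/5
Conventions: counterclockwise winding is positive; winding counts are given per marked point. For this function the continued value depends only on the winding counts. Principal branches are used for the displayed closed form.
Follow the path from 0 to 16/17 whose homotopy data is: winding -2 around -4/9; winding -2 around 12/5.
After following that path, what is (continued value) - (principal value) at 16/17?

Continued minus principal equals -(8/5)*pi*i.

The rational part is single-valued and drops out of the difference; each branch term changes only by its own monodromy.
(2/5)*log(1 - ζ/(12/5)): each positive loop around 12/5 adds 2*pi*i to the log, so winding -2 contributes (2/5)*(-2)*2*pi*i = -(8/5)*pi*i.
(-7/15)*sqrt(1 - ζ/(-4/9)): winding -2 is even, the square root returns to the same sheet, contribution 0.
Summing the contributions at ζ = 16/17 gives -(8/5)*pi*i.


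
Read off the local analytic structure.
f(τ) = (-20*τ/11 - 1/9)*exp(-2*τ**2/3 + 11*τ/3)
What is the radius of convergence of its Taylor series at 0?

The factor exp(-2*τ**2/3 + 11*τ/3) is entire and contributes no finite singular point.
The polynomial part has no poles.
No finite singular points: the Taylor series at 0 converges everywhere.

The radius of convergence is infinite.


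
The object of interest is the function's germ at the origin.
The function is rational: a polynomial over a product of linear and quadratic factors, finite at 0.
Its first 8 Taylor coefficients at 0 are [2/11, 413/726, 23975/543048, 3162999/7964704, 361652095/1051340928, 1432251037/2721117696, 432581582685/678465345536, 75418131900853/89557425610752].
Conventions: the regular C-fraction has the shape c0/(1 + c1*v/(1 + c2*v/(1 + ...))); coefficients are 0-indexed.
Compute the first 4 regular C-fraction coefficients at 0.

Taylor coefficients (read off): a_0 = 2/11, a_1 = 413/726, a_2 = 23975/543048, a_3 = 3162999/7964704.
c0 = a_0 = 2/11. Peel one level at a time: if S = 1 + c*v/S' with S'(0) = 1, then c is the v-coefficient of S and S' = c*v/(S - 1).
S_1 = c0/f = 1 + (-413/132)*v + (64267/6732)*v^2 + ...; c1 = -413/132.
S_2 = c1*v/(S_1 - 1) = 1 + (9181/3009)*v + (-696233/1006009)*v^2 + ...; c2 = 9181/3009.
S_3 = c2*v/(S_2 - 1) = 1 + (2088699/9208543)*v + ...; c3 = 2088699/9208543.

The regular C-fraction coefficients are [2/11, -413/132, 9181/3009, 2088699/9208543].


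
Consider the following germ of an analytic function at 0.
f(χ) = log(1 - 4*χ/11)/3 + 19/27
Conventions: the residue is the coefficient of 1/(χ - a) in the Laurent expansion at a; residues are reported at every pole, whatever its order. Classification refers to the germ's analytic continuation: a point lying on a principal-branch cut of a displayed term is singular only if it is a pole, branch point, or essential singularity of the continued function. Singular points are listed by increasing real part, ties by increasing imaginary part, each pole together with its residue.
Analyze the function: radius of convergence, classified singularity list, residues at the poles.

Branch term (1/3)*log(1 - χ/(11/4)): its argument vanishes at χ = 11/4, a logarithmic branch point, modulus 11/4.
The radius of convergence is the smallest modulus among the singular points: 11/4.

Radius of convergence at 0: 11/4.
At 11/4: a logarithmic branch point.


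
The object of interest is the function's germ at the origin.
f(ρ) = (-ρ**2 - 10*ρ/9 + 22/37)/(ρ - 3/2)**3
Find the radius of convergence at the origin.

Denominator factor (ρ - 3/2)^3: pole of order 3 at 3/2, modulus 3/2.
The radius of convergence is the smallest modulus among the singular points: 3/2.

The radius of convergence is 3/2.


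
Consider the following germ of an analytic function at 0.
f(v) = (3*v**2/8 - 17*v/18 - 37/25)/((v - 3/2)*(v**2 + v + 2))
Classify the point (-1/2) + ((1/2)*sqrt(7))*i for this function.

The denominator factor v**2 + v + 2 vanishes at (-1/2) + ((1/2)*sqrt(7))*i and appears to the power 1; the numerator there equals (-5653/3600) - ((95/144)*sqrt(7))*i, nonzero, and no other factor vanishes.
Hence a pole whose order is the multiplicity, 1.

The point is a pole of order 1.


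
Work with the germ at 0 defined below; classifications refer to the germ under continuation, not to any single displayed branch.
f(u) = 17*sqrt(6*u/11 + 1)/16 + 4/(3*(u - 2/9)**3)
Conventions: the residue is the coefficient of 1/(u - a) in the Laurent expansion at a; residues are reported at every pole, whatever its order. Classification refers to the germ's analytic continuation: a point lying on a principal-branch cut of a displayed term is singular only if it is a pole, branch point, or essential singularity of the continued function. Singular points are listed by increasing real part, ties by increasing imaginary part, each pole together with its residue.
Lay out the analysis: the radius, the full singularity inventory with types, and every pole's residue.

Radius of convergence at 0: 2/9.
At -11/6: an algebraic (square-root) branch point.
At 2/9: a pole of order 3; residue 0.

Denominator factor (u - 2/9)^3: pole of order 3 at 2/9, modulus 2/9.
Branch term (17/16)*sqrt(1 - u/(-11/6)): its argument vanishes at u = -11/6, a square-root branch point, modulus 11/6.
The radius of convergence is the smallest modulus among the singular points: 2/9.
The branch term is analytic at 2/9 and contributes nothing to the residue; only the rational part matters.
At the order-3 pole 2/9 set g(u) = (u - (2/9))^3*(rational part) = 4/3.
Order-3 pole: residue = g''(a)/2; g''(2/9) = 0, so the residue is 0.
List the singular points by increasing real part (a conjugate pair: the negative imaginary part first).


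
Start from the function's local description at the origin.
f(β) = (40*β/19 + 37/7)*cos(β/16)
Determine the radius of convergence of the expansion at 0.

The radius of convergence is infinite.

The factor cos(β/16) is entire and contributes no finite singular point.
The polynomial part has no poles.
No finite singular points: the Taylor series at 0 converges everywhere.


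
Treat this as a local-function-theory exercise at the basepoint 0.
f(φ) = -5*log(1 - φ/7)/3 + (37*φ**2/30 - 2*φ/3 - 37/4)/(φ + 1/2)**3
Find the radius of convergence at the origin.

Denominator factor (φ + 1/2)^3: pole of order 3 at -1/2, modulus 1/2.
Branch term (-5/3)*log(1 - φ/(7)): its argument vanishes at φ = 7, a logarithmic branch point, modulus 7.
The radius of convergence is the smallest modulus among the singular points: 1/2.

The radius of convergence is 1/2.


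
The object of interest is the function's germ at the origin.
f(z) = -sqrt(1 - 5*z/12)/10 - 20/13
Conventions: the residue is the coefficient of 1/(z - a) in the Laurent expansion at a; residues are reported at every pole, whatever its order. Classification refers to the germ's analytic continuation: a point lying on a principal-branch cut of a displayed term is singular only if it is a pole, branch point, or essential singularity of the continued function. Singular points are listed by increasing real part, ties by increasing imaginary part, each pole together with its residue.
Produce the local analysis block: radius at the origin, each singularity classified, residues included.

Radius of convergence at 0: 12/5.
At 12/5: an algebraic (square-root) branch point.

Branch term (-1/10)*sqrt(1 - z/(12/5)): its argument vanishes at z = 12/5, a square-root branch point, modulus 12/5.
The radius of convergence is the smallest modulus among the singular points: 12/5.


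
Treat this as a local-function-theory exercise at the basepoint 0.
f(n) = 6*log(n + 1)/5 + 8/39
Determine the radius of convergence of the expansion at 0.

Branch term (6/5)*log(1 - n/(-1)): its argument vanishes at n = -1, a logarithmic branch point, modulus 1.
The radius of convergence is the smallest modulus among the singular points: 1.

The radius of convergence is 1.


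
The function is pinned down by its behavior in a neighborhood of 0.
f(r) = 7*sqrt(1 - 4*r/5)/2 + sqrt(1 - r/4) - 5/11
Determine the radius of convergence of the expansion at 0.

The radius of convergence is 5/4.

Branch term (1)*sqrt(1 - r/(4)): its argument vanishes at r = 4, a square-root branch point, modulus 4.
Branch term (7/2)*sqrt(1 - r/(5/4)): its argument vanishes at r = 5/4, a square-root branch point, modulus 5/4.
The radius of convergence is the smallest modulus among the singular points: 5/4.


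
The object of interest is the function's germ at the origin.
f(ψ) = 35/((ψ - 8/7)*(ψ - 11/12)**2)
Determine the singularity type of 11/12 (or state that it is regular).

The point is a pole of order 2.

The denominator factor ψ - 11/12 vanishes at 11/12 and appears to the power 2; the numerator there equals 35, nonzero, and no other factor vanishes.
Hence a pole whose order is the multiplicity, 2.


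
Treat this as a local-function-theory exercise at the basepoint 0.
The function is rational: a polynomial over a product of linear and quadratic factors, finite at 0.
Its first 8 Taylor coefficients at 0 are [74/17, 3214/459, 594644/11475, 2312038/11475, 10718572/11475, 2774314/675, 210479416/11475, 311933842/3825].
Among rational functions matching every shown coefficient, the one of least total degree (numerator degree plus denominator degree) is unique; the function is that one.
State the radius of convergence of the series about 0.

No rational of total degree below 6 reproduces all 8 coefficients; solving the [2/4] Pade equations on them gives f(φ) = (17*φ**2/25 + 23*φ/27 - 37/17)/((φ + 1)**2*(φ**2 + 2*φ - 1/2)), whose expansion matches every shown term.
Denominator factor (φ + 1)^2: pole of order 2 at -1, modulus 1.
Denominator factor (φ**2 + 2*φ - 1/2): discriminant 6, real irrational roots -1 + (1/2)*sqrt(6) and -1 - (1/2)*sqrt(6); poles of order 1, moduli -1 + (1/2)*sqrt(6) and 1 + (1/2)*sqrt(6).
The radius of convergence is the smallest modulus among the singular points: -1 + (1/2)*sqrt(6).

The radius of convergence is -1 + (1/2)*sqrt(6).


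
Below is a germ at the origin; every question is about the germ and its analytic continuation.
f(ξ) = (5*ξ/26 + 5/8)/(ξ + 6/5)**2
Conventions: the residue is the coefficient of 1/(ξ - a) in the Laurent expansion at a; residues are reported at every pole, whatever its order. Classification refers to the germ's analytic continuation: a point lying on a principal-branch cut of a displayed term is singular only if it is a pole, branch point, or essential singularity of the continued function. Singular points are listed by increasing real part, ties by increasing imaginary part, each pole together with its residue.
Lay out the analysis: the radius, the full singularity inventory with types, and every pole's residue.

Denominator factor (ξ + 6/5)^2: pole of order 2 at -6/5, modulus 6/5.
The radius of convergence is the smallest modulus among the singular points: 6/5.
At the order-2 pole -6/5 set g(ξ) = (ξ - (-6/5))^2*f(ξ) = 5*ξ/26 + 5/8.
Order-2 pole: residue = g'(a); g'(-6/5) = 5/26, so the residue is 5/26.

Radius of convergence at 0: 6/5.
At -6/5: a pole of order 2; residue 5/26.


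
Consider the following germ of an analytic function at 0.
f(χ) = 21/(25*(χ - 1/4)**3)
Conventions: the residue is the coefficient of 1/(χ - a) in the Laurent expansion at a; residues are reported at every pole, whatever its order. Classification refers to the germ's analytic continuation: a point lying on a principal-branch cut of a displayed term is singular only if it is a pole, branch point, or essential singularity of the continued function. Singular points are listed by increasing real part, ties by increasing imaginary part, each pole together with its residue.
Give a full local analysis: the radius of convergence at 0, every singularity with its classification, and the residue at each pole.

Denominator factor (χ - 1/4)^3: pole of order 3 at 1/4, modulus 1/4.
The radius of convergence is the smallest modulus among the singular points: 1/4.
At the order-3 pole 1/4 set g(χ) = (χ - (1/4))^3*f(χ) = 21/25.
Order-3 pole: residue = g''(a)/2; g''(1/4) = 0, so the residue is 0.

Radius of convergence at 0: 1/4.
At 1/4: a pole of order 3; residue 0.


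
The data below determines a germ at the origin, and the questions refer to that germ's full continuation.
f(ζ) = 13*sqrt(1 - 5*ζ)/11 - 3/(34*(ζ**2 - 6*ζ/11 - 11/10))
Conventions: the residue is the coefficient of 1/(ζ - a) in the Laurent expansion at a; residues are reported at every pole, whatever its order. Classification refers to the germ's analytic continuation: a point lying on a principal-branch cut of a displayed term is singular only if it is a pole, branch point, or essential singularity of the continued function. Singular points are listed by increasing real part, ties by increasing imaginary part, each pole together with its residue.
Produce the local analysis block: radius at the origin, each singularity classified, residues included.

Radius of convergence at 0: 1/5.
At 3/11 - (7/110)*sqrt(290): a pole of order 1; residue (33/13804)*sqrt(290).
At 1/5: an algebraic (square-root) branch point.
At 3/11 + (7/110)*sqrt(290): a pole of order 1; residue -(33/13804)*sqrt(290).

Denominator factor (ζ**2 - 6*ζ/11 - 11/10): discriminant 2842/605, real irrational roots 3/11 + (7/110)*sqrt(290) and 3/11 - (7/110)*sqrt(290); poles of order 1, moduli 3/11 + (7/110)*sqrt(290) and -3/11 + (7/110)*sqrt(290).
Branch term (13/11)*sqrt(1 - ζ/(1/5)): its argument vanishes at ζ = 1/5, a square-root branch point, modulus 1/5.
The radius of convergence is the smallest modulus among the singular points: 1/5.
The branch term is analytic at 3/11 - (7/110)*sqrt(290) and contributes nothing to the residue; only the rational part matters.
The factor ζ**2 - 6*ζ/11 - 11/10 splits as (ζ - a)(ζ - a') with a = 3/11 - (7/110)*sqrt(290), a' = 3/11 + (7/110)*sqrt(290). At the order-1 pole a set g(ζ) = (ζ - a)*(rational part) = [-3/34] / (ζ - a').
Simple pole: residue = g(a) at a = 3/11 - (7/110)*sqrt(290), which is (33/13804)*sqrt(290).
The branch term is analytic at 3/11 + (7/110)*sqrt(290) and contributes nothing to the residue; only the rational part matters.
The factor ζ**2 - 6*ζ/11 - 11/10 splits as (ζ - a)(ζ - a') with a = 3/11 + (7/110)*sqrt(290), a' = 3/11 - (7/110)*sqrt(290). At the order-1 pole a set g(ζ) = (ζ - a)*(rational part) = [-3/34] / (ζ - a').
Simple pole: residue = g(a) at a = 3/11 + (7/110)*sqrt(290), which is -(33/13804)*sqrt(290).
List the singular points by increasing real part (a conjugate pair: the negative imaginary part first).


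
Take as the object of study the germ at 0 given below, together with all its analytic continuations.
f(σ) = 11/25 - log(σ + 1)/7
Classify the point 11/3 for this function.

There is no denominator, hence no pole anywhere.
Branch term log(1 - σ/(-1)): argument at 11/3 is 14/3, nonzero, so 11/3 is not its branch point (a point on a principal cut is still regular for the continued germ).
So the germ continues analytically to 11/3.

The point is a regular point.


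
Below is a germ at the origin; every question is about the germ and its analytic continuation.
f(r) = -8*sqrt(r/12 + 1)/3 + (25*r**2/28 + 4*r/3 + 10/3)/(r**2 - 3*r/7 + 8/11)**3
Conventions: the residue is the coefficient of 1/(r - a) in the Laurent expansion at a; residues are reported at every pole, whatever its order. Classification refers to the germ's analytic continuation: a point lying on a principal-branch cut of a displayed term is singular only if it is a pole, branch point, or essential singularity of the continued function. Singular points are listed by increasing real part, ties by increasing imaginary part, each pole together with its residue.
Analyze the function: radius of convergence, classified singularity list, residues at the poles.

Radius of convergence at 0: (2/11)*sqrt(22).
At -12: an algebraic (square-root) branch point.
At (3/14) - ((1/154)*sqrt(16159))*i: a pole of order 3; residue ((188535193/12680178836)*sqrt(16159))*i.
At (3/14) + ((1/154)*sqrt(16159))*i: a pole of order 3; residue -((188535193/12680178836)*sqrt(16159))*i.
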